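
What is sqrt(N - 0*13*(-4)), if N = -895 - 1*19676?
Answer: I*sqrt(20571) ≈ 143.43*I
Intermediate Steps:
N = -20571 (N = -895 - 19676 = -20571)
sqrt(N - 0*13*(-4)) = sqrt(-20571 - 0*13*(-4)) = sqrt(-20571 - 0*(-4)) = sqrt(-20571 - 1*0) = sqrt(-20571 + 0) = sqrt(-20571) = I*sqrt(20571)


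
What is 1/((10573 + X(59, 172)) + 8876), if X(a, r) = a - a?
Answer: 1/19449 ≈ 5.1417e-5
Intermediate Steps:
X(a, r) = 0
1/((10573 + X(59, 172)) + 8876) = 1/((10573 + 0) + 8876) = 1/(10573 + 8876) = 1/19449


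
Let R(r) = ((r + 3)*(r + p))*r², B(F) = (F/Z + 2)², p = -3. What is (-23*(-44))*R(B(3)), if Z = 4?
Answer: 45698382301/16384 ≈ 2.7892e+6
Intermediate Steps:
B(F) = (2 + F/4)² (B(F) = (F/4 + 2)² = (2 + F/4)²)
R(r) = r²*(-3 + r)*(3 + r) (R(r) = ((r + 3)*(r - 3))*r² = ((3 + r)*(-3 + r))*r² = ((-3 + r)*(3 + r))*r² = r²*(-3 + r)*(3 + r))
(-23*(-44))*R(B(3)) = (-23*(-44))*(((8 + 3)²/16)²*(-9 + ((8 + 3)²/16)²)) = 1012*(((1/16)*11²)²*(-9 + ((1/16)*11²)²)) = 1012*(((1/16)*121)²*(-9 + ((1/16)*121)²)) = 1012*((121/16)²*(-9 + (121/16)²)) = 1012*(14641*(-9 + 14641/256)/256) = 1012*((14641/256)*(12337/256)) = 1012*(180626017/65536) = 45698382301/16384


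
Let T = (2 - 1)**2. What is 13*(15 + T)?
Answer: 208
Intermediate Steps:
T = 1 (T = 1**2 = 1)
13*(15 + T) = 13*(15 + 1) = 13*16 = 208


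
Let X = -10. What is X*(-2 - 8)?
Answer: 100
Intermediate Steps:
X*(-2 - 8) = -10*(-2 - 8) = -10*(-10) = 100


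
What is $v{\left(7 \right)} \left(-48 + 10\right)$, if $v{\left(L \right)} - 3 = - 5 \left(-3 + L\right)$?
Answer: $646$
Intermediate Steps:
$v{\left(L \right)} = 18 - 5 L$ ($v{\left(L \right)} = 3 - 5 \left(-3 + L\right) = 3 - \left(-15 + 5 L\right) = 18 - 5 L$)
$v{\left(7 \right)} \left(-48 + 10\right) = \left(18 - 35\right) \left(-48 + 10\right) = \left(18 - 35\right) \left(-38\right) = \left(-17\right) \left(-38\right) = 646$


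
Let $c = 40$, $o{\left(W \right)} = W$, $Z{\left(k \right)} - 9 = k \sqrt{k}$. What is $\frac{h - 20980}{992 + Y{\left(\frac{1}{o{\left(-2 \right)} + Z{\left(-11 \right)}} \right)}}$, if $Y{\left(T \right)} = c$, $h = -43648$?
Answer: $- \frac{16157}{258} \approx -62.624$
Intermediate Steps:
$Z{\left(k \right)} = 9 + k^{\frac{3}{2}}$ ($Z{\left(k \right)} = 9 + k \sqrt{k} = 9 + k^{\frac{3}{2}}$)
$Y{\left(T \right)} = 40$
$\frac{h - 20980}{992 + Y{\left(\frac{1}{o{\left(-2 \right)} + Z{\left(-11 \right)}} \right)}} = \frac{-43648 - 20980}{992 + 40} = - \frac{64628}{1032} = \left(-64628\right) \frac{1}{1032} = - \frac{16157}{258}$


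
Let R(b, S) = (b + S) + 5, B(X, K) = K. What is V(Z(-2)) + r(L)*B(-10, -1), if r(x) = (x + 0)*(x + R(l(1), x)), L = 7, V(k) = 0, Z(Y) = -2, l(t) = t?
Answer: -140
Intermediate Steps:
R(b, S) = 5 + S + b (R(b, S) = (S + b) + 5 = 5 + S + b)
r(x) = x*(6 + 2*x) (r(x) = (x + 0)*(x + (5 + x + 1)) = x*(x + (6 + x)) = x*(6 + 2*x))
V(Z(-2)) + r(L)*B(-10, -1) = 0 + (2*7*(3 + 7))*(-1) = 0 + (2*7*10)*(-1) = 0 + 140*(-1) = 0 - 140 = -140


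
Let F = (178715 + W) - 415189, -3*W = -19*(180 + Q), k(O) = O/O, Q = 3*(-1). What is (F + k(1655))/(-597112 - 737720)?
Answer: 29419/166854 ≈ 0.17632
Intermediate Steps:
Q = -3
k(O) = 1
W = 1121 (W = -(-19)*(180 - 3)/3 = -(-19)*177/3 = -⅓*(-3363) = 1121)
F = -235353 (F = (178715 + 1121) - 415189 = 179836 - 415189 = -235353)
(F + k(1655))/(-597112 - 737720) = (-235353 + 1)/(-597112 - 737720) = -235352/(-1334832) = -235352*(-1/1334832) = 29419/166854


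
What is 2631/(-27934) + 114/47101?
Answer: -6354645/69248386 ≈ -0.091766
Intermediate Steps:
2631/(-27934) + 114/47101 = 2631*(-1/27934) + 114*(1/47101) = -2631/27934 + 6/2479 = -6354645/69248386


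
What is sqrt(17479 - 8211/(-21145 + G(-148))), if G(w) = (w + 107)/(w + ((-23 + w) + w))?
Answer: sqrt(189377881943768238)/3291558 ≈ 132.21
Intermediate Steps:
G(w) = (107 + w)/(-23 + 3*w) (G(w) = (107 + w)/(w + (-23 + 2*w)) = (107 + w)/(-23 + 3*w))
sqrt(17479 - 8211/(-21145 + G(-148))) = sqrt(17479 - 8211/(-21145 + (107 - 148)/(-23 + 3*(-148)))) = sqrt(17479 - 8211/(-21145 - 41/(-23 - 444))) = sqrt(17479 - 8211/(-21145 - 41/(-467))) = sqrt(17479 - 8211/(-21145 - 1/467*(-41))) = sqrt(17479 - 8211/(-21145 + 41/467)) = sqrt(17479 - 8211/(-9874674/467)) = sqrt(17479 - 8211*(-467/9874674)) = sqrt(17479 + 1278179/3291558) = sqrt(57534420461/3291558) = sqrt(189377881943768238)/3291558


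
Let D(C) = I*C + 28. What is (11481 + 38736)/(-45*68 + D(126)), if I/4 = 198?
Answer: 50217/96760 ≈ 0.51898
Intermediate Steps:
I = 792 (I = 4*198 = 792)
D(C) = 28 + 792*C (D(C) = 792*C + 28 = 28 + 792*C)
(11481 + 38736)/(-45*68 + D(126)) = (11481 + 38736)/(-45*68 + (28 + 792*126)) = 50217/(-3060 + (28 + 99792)) = 50217/(-3060 + 99820) = 50217/96760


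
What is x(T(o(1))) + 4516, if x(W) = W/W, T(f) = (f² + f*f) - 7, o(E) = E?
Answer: 4517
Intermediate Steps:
T(f) = -7 + 2*f² (T(f) = (f² + f²) - 7 = 2*f² - 7 = -7 + 2*f²)
x(W) = 1
x(T(o(1))) + 4516 = 1 + 4516 = 4517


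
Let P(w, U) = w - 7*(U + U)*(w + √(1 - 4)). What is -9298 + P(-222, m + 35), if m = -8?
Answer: 74396 - 378*I*√3 ≈ 74396.0 - 654.71*I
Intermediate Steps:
P(w, U) = w - 14*U*(w + I*√3) (P(w, U) = w - 7*2*U*(w + √(-3)) = w - 7*2*U*(w + I*√3) = w - 14*U*(w + I*√3))
-9298 + P(-222, m + 35) = -9298 + (-222 - 14*(-8 + 35)*(-222) - 14*I*(-8 + 35)*√3) = -9298 + (-222 - 14*27*(-222) - 14*I*27*√3) = -9298 + (-222 + 83916 - 378*I*√3) = -9298 + (83694 - 378*I*√3) = 74396 - 378*I*√3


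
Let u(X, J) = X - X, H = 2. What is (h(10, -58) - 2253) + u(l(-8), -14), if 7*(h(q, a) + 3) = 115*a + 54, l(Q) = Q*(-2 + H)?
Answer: -22408/7 ≈ -3201.1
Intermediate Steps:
l(Q) = 0 (l(Q) = Q*(-2 + 2) = Q*0 = 0)
h(q, a) = 33/7 + 115*a/7 (h(q, a) = -3 + (115*a + 54)/7 = -3 + (54 + 115*a)/7 = -3 + (54/7 + 115*a/7) = 33/7 + 115*a/7)
u(X, J) = 0
(h(10, -58) - 2253) + u(l(-8), -14) = ((33/7 + (115/7)*(-58)) - 2253) + 0 = ((33/7 - 6670/7) - 2253) + 0 = (-6637/7 - 2253) + 0 = -22408/7 + 0 = -22408/7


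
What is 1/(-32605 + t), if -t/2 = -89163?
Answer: 1/145721 ≈ 6.8624e-6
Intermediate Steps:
t = 178326 (t = -2*(-89163) = 178326)
1/(-32605 + t) = 1/(-32605 + 178326) = 1/145721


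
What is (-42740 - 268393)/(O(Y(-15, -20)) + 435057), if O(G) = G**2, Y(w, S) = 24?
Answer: -103711/145211 ≈ -0.71421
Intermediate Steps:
(-42740 - 268393)/(O(Y(-15, -20)) + 435057) = (-42740 - 268393)/(24**2 + 435057) = -311133/(576 + 435057) = -311133/435633 = -311133*1/435633 = -103711/145211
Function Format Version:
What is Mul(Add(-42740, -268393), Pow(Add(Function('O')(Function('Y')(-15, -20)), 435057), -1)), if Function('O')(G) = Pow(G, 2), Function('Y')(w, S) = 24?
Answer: Rational(-103711, 145211) ≈ -0.71421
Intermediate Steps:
Mul(Add(-42740, -268393), Pow(Add(Function('O')(Function('Y')(-15, -20)), 435057), -1)) = Mul(Add(-42740, -268393), Pow(Add(Pow(24, 2), 435057), -1)) = Mul(-311133, Pow(Add(576, 435057), -1)) = Mul(-311133, Pow(435633, -1)) = Mul(-311133, Rational(1, 435633)) = Rational(-103711, 145211)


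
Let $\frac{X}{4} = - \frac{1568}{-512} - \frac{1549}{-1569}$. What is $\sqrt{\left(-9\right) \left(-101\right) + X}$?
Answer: $\frac{7 \sqrt{185928069}}{3138} \approx 30.417$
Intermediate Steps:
$X = \frac{101665}{6276}$ ($X = 4 \left(- \frac{1568}{-512} - \frac{1549}{-1569}\right) = 4 \left(\left(-1568\right) \left(- \frac{1}{512}\right) - - \frac{1549}{1569}\right) = 4 \left(\frac{49}{16} + \frac{1549}{1569}\right) = 4 \cdot \frac{101665}{25104} = \frac{101665}{6276} \approx 16.199$)
$\sqrt{\left(-9\right) \left(-101\right) + X} = \sqrt{\left(-9\right) \left(-101\right) + \frac{101665}{6276}} = \sqrt{909 + \frac{101665}{6276}} = \sqrt{\frac{5806549}{6276}} = \frac{7 \sqrt{185928069}}{3138}$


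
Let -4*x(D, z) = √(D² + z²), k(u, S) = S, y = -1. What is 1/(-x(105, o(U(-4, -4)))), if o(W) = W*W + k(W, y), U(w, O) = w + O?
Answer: 2*√34/357 ≈ 0.032666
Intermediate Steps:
U(w, O) = O + w
o(W) = -1 + W² (o(W) = W*W - 1 = W² - 1 = -1 + W²)
x(D, z) = -√(D² + z²)/4
1/(-x(105, o(U(-4, -4)))) = 1/(-(-1)*√(105² + (-1 + (-4 - 4)²)²)/4) = 1/(-(-1)*√(11025 + (-1 + (-8)²)²)/4) = 1/(-(-1)*√(11025 + (-1 + 64)²)/4) = 1/(-(-1)*√(11025 + 63²)/4) = 1/(-(-1)*√(11025 + 3969)/4) = 1/(-(-1)*√14994/4) = 1/(-(-1)*21*√34/4) = 1/(-(-21)*√34/4) = 1/(21*√34/4) = 2*√34/357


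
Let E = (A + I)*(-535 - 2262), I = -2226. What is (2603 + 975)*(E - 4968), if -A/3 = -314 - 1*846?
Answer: -12567388668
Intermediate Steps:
A = 3480 (A = -3*(-314 - 1*846) = -3*(-314 - 846) = -3*(-1160) = 3480)
E = -3507438 (E = (3480 - 2226)*(-535 - 2262) = 1254*(-2797) = -3507438)
(2603 + 975)*(E - 4968) = (2603 + 975)*(-3507438 - 4968) = 3578*(-3512406) = -12567388668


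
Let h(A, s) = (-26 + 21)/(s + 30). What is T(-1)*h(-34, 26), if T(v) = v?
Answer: 5/56 ≈ 0.089286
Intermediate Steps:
h(A, s) = -5/(30 + s)
T(-1)*h(-34, 26) = -(-5)/(30 + 26) = -(-5)/56 = -1*(-5/56) = 5/56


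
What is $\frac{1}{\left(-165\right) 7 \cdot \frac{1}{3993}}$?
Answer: $- \frac{121}{35} \approx -3.4571$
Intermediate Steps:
$\frac{1}{\left(-165\right) 7 \cdot \frac{1}{3993}} = \frac{1}{\left(-1155\right) \frac{1}{3993}} = \frac{1}{- \frac{35}{121}} = - \frac{121}{35}$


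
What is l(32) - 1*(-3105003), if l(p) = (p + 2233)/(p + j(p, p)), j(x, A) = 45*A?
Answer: 4570566681/1472 ≈ 3.1050e+6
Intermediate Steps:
l(p) = (2233 + p)/(46*p) (l(p) = (p + 2233)/(p + 45*p) = (2233 + p)/((46*p)) = (2233 + p)*(1/(46*p)) = (2233 + p)/(46*p))
l(32) - 1*(-3105003) = (1/46)*(2233 + 32)/32 - 1*(-3105003) = (1/46)*(1/32)*2265 + 3105003 = 2265/1472 + 3105003 = 4570566681/1472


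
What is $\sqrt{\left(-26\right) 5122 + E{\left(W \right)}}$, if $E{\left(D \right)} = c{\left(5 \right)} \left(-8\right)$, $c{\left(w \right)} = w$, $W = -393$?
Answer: $2 i \sqrt{33303} \approx 364.98 i$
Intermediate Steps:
$E{\left(D \right)} = -40$ ($E{\left(D \right)} = 5 \left(-8\right) = -40$)
$\sqrt{\left(-26\right) 5122 + E{\left(W \right)}} = \sqrt{\left(-26\right) 5122 - 40} = \sqrt{-133172 - 40} = \sqrt{-133212} = 2 i \sqrt{33303}$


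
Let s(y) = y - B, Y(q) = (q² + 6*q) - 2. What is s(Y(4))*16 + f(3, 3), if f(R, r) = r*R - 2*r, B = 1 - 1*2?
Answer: 627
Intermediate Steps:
Y(q) = -2 + q² + 6*q
B = -1 (B = 1 - 2 = -1)
f(R, r) = -2*r + R*r (f(R, r) = R*r - 2*r = -2*r + R*r)
s(y) = 1 + y (s(y) = y - 1*(-1) = y + 1 = 1 + y)
s(Y(4))*16 + f(3, 3) = (1 + (-2 + 4² + 6*4))*16 + 3*(-2 + 3) = (1 + (-2 + 16 + 24))*16 + 3*1 = (1 + 38)*16 + 3 = 39*16 + 3 = 624 + 3 = 627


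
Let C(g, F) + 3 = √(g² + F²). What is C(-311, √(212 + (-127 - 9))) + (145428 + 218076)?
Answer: 363501 + √96797 ≈ 3.6381e+5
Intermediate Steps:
C(g, F) = -3 + √(F² + g²) (C(g, F) = -3 + √(g² + F²) = -3 + √(F² + g²))
C(-311, √(212 + (-127 - 9))) + (145428 + 218076) = (-3 + √((√(212 + (-127 - 9)))² + (-311)²)) + (145428 + 218076) = (-3 + √((√(212 - 136))² + 96721)) + 363504 = (-3 + √((√76)² + 96721)) + 363504 = (-3 + √((2*√19)² + 96721)) + 363504 = (-3 + √(76 + 96721)) + 363504 = (-3 + √96797) + 363504 = 363501 + √96797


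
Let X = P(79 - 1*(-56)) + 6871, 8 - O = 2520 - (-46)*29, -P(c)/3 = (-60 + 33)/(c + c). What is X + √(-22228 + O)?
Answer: 68713/10 + I*√26074 ≈ 6871.3 + 161.47*I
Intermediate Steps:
P(c) = 81/(2*c) (P(c) = -3*(-60 + 33)/(c + c) = -(-81)/(2*c) = 81/(2*c))
O = -3846 (O = 8 - (2520 - (-46)*29) = 8 - (2520 - 1*(-1334)) = 8 - (2520 + 1334) = 8 - 1*3854 = 8 - 3854 = -3846)
X = 68713/10 (X = 81/(2*(79 - 1*(-56))) + 6871 = 81/(2*(79 + 56)) + 6871 = (81/2)/135 + 6871 = (81/2)*(1/135) + 6871 = 3/10 + 6871 = 68713/10 ≈ 6871.3)
X + √(-22228 + O) = 68713/10 + √(-22228 - 3846) = 68713/10 + √(-26074) = 68713/10 + I*√26074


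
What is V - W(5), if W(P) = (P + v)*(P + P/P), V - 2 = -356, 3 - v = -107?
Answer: -1044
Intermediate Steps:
v = 110 (v = 3 - 1*(-107) = 3 + 107 = 110)
V = -354 (V = 2 - 356 = -354)
W(P) = (1 + P)*(110 + P) (W(P) = (P + 110)*(P + P/P) = (110 + P)*(P + 1) = (110 + P)*(1 + P) = (1 + P)*(110 + P))
V - W(5) = -354 - (110 + 5² + 111*5) = -354 - (110 + 25 + 555) = -354 - 1*690 = -354 - 690 = -1044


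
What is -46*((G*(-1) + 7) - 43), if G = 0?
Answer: 1656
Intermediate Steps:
-46*((G*(-1) + 7) - 43) = -46*((0*(-1) + 7) - 43) = -46*((0 + 7) - 43) = -46*(7 - 43) = -46*(-36) = 1656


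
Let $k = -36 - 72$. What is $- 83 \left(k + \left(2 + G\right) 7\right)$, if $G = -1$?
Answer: $8383$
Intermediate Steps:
$k = -108$
$- 83 \left(k + \left(2 + G\right) 7\right) = - 83 \left(-108 + \left(2 - 1\right) 7\right) = - 83 \left(-108 + 1 \cdot 7\right) = - 83 \left(-108 + 7\right) = \left(-83\right) \left(-101\right) = 8383$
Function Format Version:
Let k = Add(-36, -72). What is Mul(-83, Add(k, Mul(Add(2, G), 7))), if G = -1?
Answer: 8383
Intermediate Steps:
k = -108
Mul(-83, Add(k, Mul(Add(2, G), 7))) = Mul(-83, Add(-108, Mul(Add(2, -1), 7))) = Mul(-83, Add(-108, Mul(1, 7))) = Mul(-83, Add(-108, 7)) = Mul(-83, -101) = 8383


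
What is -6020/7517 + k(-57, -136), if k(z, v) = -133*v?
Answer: 135961476/7517 ≈ 18087.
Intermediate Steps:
-6020/7517 + k(-57, -136) = -6020/7517 - 133*(-136) = -6020*1/7517 + 18088 = -6020/7517 + 18088 = 135961476/7517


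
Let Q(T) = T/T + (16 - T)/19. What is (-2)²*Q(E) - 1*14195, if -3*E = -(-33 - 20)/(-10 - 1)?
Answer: -468203/33 ≈ -14188.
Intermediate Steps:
E = 53/33 (E = -(-1)*(-33 - 20)/(-10 - 1)/3 = -(-1)*(-53/(-11))/3 = -(-1)*(-53*(-1/11))/3 = -(-1)*53/(3*11) = -⅓*(-53/11) = 53/33 ≈ 1.6061)
Q(T) = 35/19 - T/19 (Q(T) = 1 + (16 - T)*(1/19) = 1 + (16/19 - T/19) = 35/19 - T/19)
(-2)²*Q(E) - 1*14195 = (-2)²*(35/19 - 1/19*53/33) - 1*14195 = 4*(35/19 - 53/627) - 14195 = 4*(58/33) - 14195 = 232/33 - 14195 = -468203/33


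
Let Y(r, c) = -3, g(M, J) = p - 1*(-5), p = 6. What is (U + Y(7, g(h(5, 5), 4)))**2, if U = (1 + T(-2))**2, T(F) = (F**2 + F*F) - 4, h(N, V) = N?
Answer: 484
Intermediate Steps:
g(M, J) = 11 (g(M, J) = 6 - 1*(-5) = 6 + 5 = 11)
T(F) = -4 + 2*F**2 (T(F) = (F**2 + F**2) - 4 = 2*F**2 - 4 = -4 + 2*F**2)
U = 25 (U = (1 + (-4 + 2*(-2)**2))**2 = (1 + (-4 + 2*4))**2 = (1 + (-4 + 8))**2 = (1 + 4)**2 = 5**2 = 25)
(U + Y(7, g(h(5, 5), 4)))**2 = (25 - 3)**2 = 22**2 = 484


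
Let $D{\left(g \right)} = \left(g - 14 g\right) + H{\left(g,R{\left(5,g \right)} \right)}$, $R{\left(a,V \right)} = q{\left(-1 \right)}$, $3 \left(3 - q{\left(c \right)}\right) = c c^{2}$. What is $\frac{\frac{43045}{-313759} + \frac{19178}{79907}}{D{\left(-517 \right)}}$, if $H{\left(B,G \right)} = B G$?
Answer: $\frac{7733019861}{375897605412109} \approx 2.0572 \cdot 10^{-5}$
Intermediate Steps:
$q{\left(c \right)} = 3 - \frac{c^{3}}{3}$ ($q{\left(c \right)} = 3 - \frac{c c^{2}}{3} = 3 - \frac{c^{3}}{3}$)
$R{\left(a,V \right)} = \frac{10}{3}$ ($R{\left(a,V \right)} = 3 - \frac{\left(-1\right)^{3}}{3} = 3 - - \frac{1}{3} = 3 + \frac{1}{3} = \frac{10}{3}$)
$D{\left(g \right)} = - \frac{29 g}{3}$ ($D{\left(g \right)} = \left(g - 14 g\right) + g \frac{10}{3} = - 13 g + \frac{10 g}{3} = - \frac{29 g}{3}$)
$\frac{\frac{43045}{-313759} + \frac{19178}{79907}}{D{\left(-517 \right)}} = \frac{\frac{43045}{-313759} + \frac{19178}{79907}}{\left(- \frac{29}{3}\right) \left(-517\right)} = \frac{43045 \left(- \frac{1}{313759}\right) + 19178 \cdot \frac{1}{79907}}{\frac{14993}{3}} = \left(- \frac{43045}{313759} + \frac{19178}{79907}\right) \frac{3}{14993} = \frac{2577673287}{25071540413} \cdot \frac{3}{14993} = \frac{7733019861}{375897605412109}$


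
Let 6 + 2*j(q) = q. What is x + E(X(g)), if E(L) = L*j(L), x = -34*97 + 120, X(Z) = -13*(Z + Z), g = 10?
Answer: 31402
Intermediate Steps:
X(Z) = -26*Z
j(q) = -3 + q/2
x = -3178 (x = -3298 + 120 = -3178)
E(L) = L*(-3 + L/2)
x + E(X(g)) = -3178 + (-26*10)*(-6 - 26*10)/2 = -3178 + (½)*(-260)*(-6 - 260) = -3178 + (½)*(-260)*(-266) = -3178 + 34580 = 31402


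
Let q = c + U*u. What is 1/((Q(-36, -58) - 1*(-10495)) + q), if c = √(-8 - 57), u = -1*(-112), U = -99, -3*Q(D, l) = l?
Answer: -5163/2962426 - 9*I*√65/2962426 ≈ -0.0017428 - 2.4494e-5*I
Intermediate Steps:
Q(D, l) = -l/3
u = 112
c = I*√65 (c = √(-65) = I*√65 ≈ 8.0623*I)
q = -11088 + I*√65 (q = I*√65 - 99*112 = I*√65 - 11088 = -11088 + I*√65 ≈ -11088.0 + 8.0623*I)
1/((Q(-36, -58) - 1*(-10495)) + q) = 1/((-⅓*(-58) - 1*(-10495)) + (-11088 + I*√65)) = 1/((58/3 + 10495) + (-11088 + I*√65)) = 1/(31543/3 + (-11088 + I*√65)) = 1/(-1721/3 + I*√65)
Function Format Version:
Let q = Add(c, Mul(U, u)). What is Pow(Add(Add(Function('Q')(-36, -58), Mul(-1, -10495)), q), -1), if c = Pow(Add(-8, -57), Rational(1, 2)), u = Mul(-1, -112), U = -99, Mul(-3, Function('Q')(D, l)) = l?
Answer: Add(Rational(-5163, 2962426), Mul(Rational(-9, 2962426), I, Pow(65, Rational(1, 2)))) ≈ Add(-0.0017428, Mul(-2.4494e-5, I))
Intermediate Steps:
Function('Q')(D, l) = Mul(Rational(-1, 3), l)
u = 112
c = Mul(I, Pow(65, Rational(1, 2))) (c = Pow(-65, Rational(1, 2)) = Mul(I, Pow(65, Rational(1, 2))) ≈ Mul(8.0623, I))
q = Add(-11088, Mul(I, Pow(65, Rational(1, 2)))) (q = Add(Mul(I, Pow(65, Rational(1, 2))), Mul(-99, 112)) = Add(Mul(I, Pow(65, Rational(1, 2))), -11088) = Add(-11088, Mul(I, Pow(65, Rational(1, 2)))) ≈ Add(-11088., Mul(8.0623, I)))
Pow(Add(Add(Function('Q')(-36, -58), Mul(-1, -10495)), q), -1) = Pow(Add(Add(Mul(Rational(-1, 3), -58), Mul(-1, -10495)), Add(-11088, Mul(I, Pow(65, Rational(1, 2))))), -1) = Pow(Add(Add(Rational(58, 3), 10495), Add(-11088, Mul(I, Pow(65, Rational(1, 2))))), -1) = Pow(Add(Rational(31543, 3), Add(-11088, Mul(I, Pow(65, Rational(1, 2))))), -1) = Pow(Add(Rational(-1721, 3), Mul(I, Pow(65, Rational(1, 2)))), -1)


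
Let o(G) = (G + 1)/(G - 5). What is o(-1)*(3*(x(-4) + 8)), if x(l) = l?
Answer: 0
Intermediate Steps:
o(G) = (1 + G)/(-5 + G)
o(-1)*(3*(x(-4) + 8)) = ((1 - 1)/(-5 - 1))*(3*(-4 + 8)) = (0/(-6))*(3*4) = -⅙*0*12 = 0*12 = 0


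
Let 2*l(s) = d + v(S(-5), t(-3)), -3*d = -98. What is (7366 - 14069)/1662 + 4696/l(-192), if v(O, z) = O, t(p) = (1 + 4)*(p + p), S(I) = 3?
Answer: 46111291/177834 ≈ 259.29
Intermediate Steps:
d = 98/3 (d = -⅓*(-98) = 98/3 ≈ 32.667)
t(p) = 10*p (t(p) = 5*(2*p) = 10*p)
l(s) = 107/6 (l(s) = (98/3 + 3)/2 = (½)*(107/3) = 107/6)
(7366 - 14069)/1662 + 4696/l(-192) = (7366 - 14069)/1662 + 4696/(107/6) = -6703*1/1662 + 4696*(6/107) = -6703/1662 + 28176/107 = 46111291/177834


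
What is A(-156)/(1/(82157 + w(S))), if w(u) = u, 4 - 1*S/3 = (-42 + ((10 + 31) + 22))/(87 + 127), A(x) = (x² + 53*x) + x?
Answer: 139899123468/107 ≈ 1.3075e+9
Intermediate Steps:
A(x) = x² + 54*x
S = 2505/214 (S = 12 - 3*(-42 + ((10 + 31) + 22))/(87 + 127) = 12 - 3*(-42 + (41 + 22))/214 = 12 - 3*(-42 + 63)/214 = 12 - 63/214 = 2505/214 ≈ 11.706)
A(-156)/(1/(82157 + w(S))) = (-156*(54 - 156))/(1/(82157 + 2505/214)) = (-156*(-102))/(1/(17584103/214)) = 15912/(214/17584103) = 15912*(17584103/214) = 139899123468/107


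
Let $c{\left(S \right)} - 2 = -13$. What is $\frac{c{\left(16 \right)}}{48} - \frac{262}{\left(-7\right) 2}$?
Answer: $\frac{6211}{336} \approx 18.485$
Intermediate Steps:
$c{\left(S \right)} = -11$ ($c{\left(S \right)} = 2 - 13 = -11$)
$\frac{c{\left(16 \right)}}{48} - \frac{262}{\left(-7\right) 2} = - \frac{11}{48} - \frac{262}{\left(-7\right) 2} = \left(-11\right) \frac{1}{48} - \frac{262}{-14} = - \frac{11}{48} - - \frac{131}{7} = - \frac{11}{48} + \frac{131}{7} = \frac{6211}{336}$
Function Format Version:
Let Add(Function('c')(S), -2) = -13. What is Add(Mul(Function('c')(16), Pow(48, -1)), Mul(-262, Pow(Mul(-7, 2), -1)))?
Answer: Rational(6211, 336) ≈ 18.485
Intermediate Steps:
Function('c')(S) = -11 (Function('c')(S) = Add(2, -13) = -11)
Add(Mul(Function('c')(16), Pow(48, -1)), Mul(-262, Pow(Mul(-7, 2), -1))) = Add(Mul(-11, Pow(48, -1)), Mul(-262, Pow(Mul(-7, 2), -1))) = Add(Mul(-11, Rational(1, 48)), Mul(-262, Pow(-14, -1))) = Add(Rational(-11, 48), Mul(-262, Rational(-1, 14))) = Add(Rational(-11, 48), Rational(131, 7)) = Rational(6211, 336)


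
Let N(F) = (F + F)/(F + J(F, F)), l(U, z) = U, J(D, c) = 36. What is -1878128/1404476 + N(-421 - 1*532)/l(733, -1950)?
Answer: -314931865838/236008498159 ≈ -1.3344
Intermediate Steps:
N(F) = 2*F/(36 + F) (N(F) = (F + F)/(F + 36) = (2*F)/(36 + F) = 2*F/(36 + F))
-1878128/1404476 + N(-421 - 1*532)/l(733, -1950) = -1878128/1404476 + (2*(-421 - 1*532)/(36 + (-421 - 1*532)))/733 = -1878128*1/1404476 + (2*(-421 - 532)/(36 + (-421 - 532)))*(1/733) = -469532/351119 + (2*(-953)/(36 - 953))*(1/733) = -469532/351119 + (2*(-953)/(-917))*(1/733) = -469532/351119 + (2*(-953)*(-1/917))*(1/733) = -469532/351119 + (1906/917)*(1/733) = -469532/351119 + 1906/672161 = -314931865838/236008498159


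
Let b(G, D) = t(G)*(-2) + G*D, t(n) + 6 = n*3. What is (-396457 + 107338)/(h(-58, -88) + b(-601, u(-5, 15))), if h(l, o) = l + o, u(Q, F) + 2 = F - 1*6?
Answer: 96373/245 ≈ 393.36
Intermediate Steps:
u(Q, F) = -8 + F (u(Q, F) = -2 + (F - 1*6) = -2 + (F - 6) = -2 + (-6 + F) = -8 + F)
t(n) = -6 + 3*n (t(n) = -6 + n*3 = -6 + 3*n)
b(G, D) = 12 - 6*G + D*G (b(G, D) = (-6 + 3*G)*(-2) + G*D = (12 - 6*G) + D*G = 12 - 6*G + D*G)
(-396457 + 107338)/(h(-58, -88) + b(-601, u(-5, 15))) = (-396457 + 107338)/((-58 - 88) + (12 - 6*(-601) + (-8 + 15)*(-601))) = -289119/(-146 + (12 + 3606 + 7*(-601))) = -289119/(-146 + (12 + 3606 - 4207)) = -289119/(-146 - 589) = -289119/(-735) = -289119*(-1/735) = 96373/245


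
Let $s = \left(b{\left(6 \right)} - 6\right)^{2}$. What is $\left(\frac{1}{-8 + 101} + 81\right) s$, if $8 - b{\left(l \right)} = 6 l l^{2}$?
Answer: $\frac{12615200824}{93} \approx 1.3565 \cdot 10^{8}$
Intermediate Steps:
$b{\left(l \right)} = 8 - 6 l^{3}$ ($b{\left(l \right)} = 8 - 6 l l^{2} = 8 - 6 l^{3}$)
$s = 1674436$ ($s = \left(\left(8 - 6 \cdot 6^{3}\right) - 6\right)^{2} = \left(\left(8 - 1296\right) - 6\right)^{2} = \left(-1288 - 6\right)^{2} = \left(-1294\right)^{2} = 1674436$)
$\left(\frac{1}{-8 + 101} + 81\right) s = \left(\frac{1}{-8 + 101} + 81\right) 1674436 = \left(\frac{1}{93} + 81\right) 1674436 = \frac{7534}{93} \cdot 1674436 = \frac{12615200824}{93}$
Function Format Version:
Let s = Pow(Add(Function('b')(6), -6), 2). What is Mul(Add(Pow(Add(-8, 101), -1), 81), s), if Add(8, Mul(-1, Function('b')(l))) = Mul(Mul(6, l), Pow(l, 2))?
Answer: Rational(12615200824, 93) ≈ 1.3565e+8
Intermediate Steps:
Function('b')(l) = Add(8, Mul(-6, Pow(l, 3))) (Function('b')(l) = Add(8, Mul(-1, Mul(Mul(6, l), Pow(l, 2)))) = Add(8, Mul(-1, Mul(6, Pow(l, 3)))) = Add(8, Mul(-6, Pow(l, 3))))
s = 1674436 (s = Pow(Add(Add(8, Mul(-6, Pow(6, 3))), -6), 2) = Pow(Add(Add(8, Mul(-6, 216)), -6), 2) = Pow(Add(Add(8, -1296), -6), 2) = Pow(Add(-1288, -6), 2) = Pow(-1294, 2) = 1674436)
Mul(Add(Pow(Add(-8, 101), -1), 81), s) = Mul(Add(Pow(Add(-8, 101), -1), 81), 1674436) = Mul(Add(Pow(93, -1), 81), 1674436) = Mul(Add(Rational(1, 93), 81), 1674436) = Mul(Rational(7534, 93), 1674436) = Rational(12615200824, 93)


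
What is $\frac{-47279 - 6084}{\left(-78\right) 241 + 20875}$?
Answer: $- \frac{53363}{2077} \approx -25.692$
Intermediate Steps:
$\frac{-47279 - 6084}{\left(-78\right) 241 + 20875} = - \frac{53363}{-18798 + 20875} = - \frac{53363}{2077}$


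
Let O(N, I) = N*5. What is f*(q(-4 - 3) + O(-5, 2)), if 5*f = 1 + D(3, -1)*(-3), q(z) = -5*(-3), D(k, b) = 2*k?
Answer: 34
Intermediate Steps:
O(N, I) = 5*N
q(z) = 15
f = -17/5 (f = (1 + (2*3)*(-3))/5 = (1 + 6*(-3))/5 = (1 - 18)/5 = (1/5)*(-17) = -17/5 ≈ -3.4000)
f*(q(-4 - 3) + O(-5, 2)) = -17*(15 + 5*(-5))/5 = -17*(15 - 25)/5 = -17/5*(-10) = 34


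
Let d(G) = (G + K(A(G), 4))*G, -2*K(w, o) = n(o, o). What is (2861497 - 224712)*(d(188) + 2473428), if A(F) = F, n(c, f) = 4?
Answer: 6614100946860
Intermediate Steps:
K(w, o) = -2 (K(w, o) = -½*4 = -2)
d(G) = G*(-2 + G) (d(G) = (G - 2)*G = (-2 + G)*G = G*(-2 + G))
(2861497 - 224712)*(d(188) + 2473428) = (2861497 - 224712)*(188*(-2 + 188) + 2473428) = 2636785*(188*186 + 2473428) = 2636785*(34968 + 2473428) = 2636785*2508396 = 6614100946860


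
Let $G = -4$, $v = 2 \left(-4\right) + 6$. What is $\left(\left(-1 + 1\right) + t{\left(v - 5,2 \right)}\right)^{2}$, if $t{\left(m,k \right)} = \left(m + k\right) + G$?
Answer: $81$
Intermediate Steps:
$v = -2$ ($v = -8 + 6 = -2$)
$t{\left(m,k \right)} = -4 + k + m$ ($t{\left(m,k \right)} = \left(m + k\right) - 4 = \left(k + m\right) - 4 = -4 + k + m$)
$\left(\left(-1 + 1\right) + t{\left(v - 5,2 \right)}\right)^{2} = \left(\left(-1 + 1\right) - 9\right)^{2} = \left(0 - 9\right)^{2} = \left(-9\right)^{2} = 81$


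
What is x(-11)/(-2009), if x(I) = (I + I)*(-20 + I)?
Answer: -682/2009 ≈ -0.33947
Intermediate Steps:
x(I) = 2*I*(-20 + I) (x(I) = (2*I)*(-20 + I) = 2*I*(-20 + I))
x(-11)/(-2009) = (2*(-11)*(-20 - 11))/(-2009) = (2*(-11)*(-31))*(-1/2009) = 682*(-1/2009) = -682/2009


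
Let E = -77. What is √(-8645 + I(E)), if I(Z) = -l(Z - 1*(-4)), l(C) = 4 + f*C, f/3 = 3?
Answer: 6*I*√222 ≈ 89.398*I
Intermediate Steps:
f = 9 (f = 3*3 = 9)
l(C) = 4 + 9*C
I(Z) = -40 - 9*Z (I(Z) = -(4 + 9*(Z - 1*(-4))) = -(4 + 9*(Z + 4)) = -(4 + 9*(4 + Z)) = -(4 + (36 + 9*Z)) = -(40 + 9*Z) = -40 - 9*Z)
√(-8645 + I(E)) = √(-8645 + (-40 - 9*(-77))) = √(-8645 + (-40 + 693)) = √(-8645 + 653) = √(-7992) = 6*I*√222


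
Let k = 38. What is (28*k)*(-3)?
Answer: -3192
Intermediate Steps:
(28*k)*(-3) = (28*38)*(-3) = 1064*(-3) = -3192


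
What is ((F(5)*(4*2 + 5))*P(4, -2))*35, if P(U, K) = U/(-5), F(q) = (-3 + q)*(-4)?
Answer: 2912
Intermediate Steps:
F(q) = 12 - 4*q
P(U, K) = -U/5 (P(U, K) = U*(-⅕) = -U/5)
((F(5)*(4*2 + 5))*P(4, -2))*35 = (((12 - 4*5)*(4*2 + 5))*(-⅕*4))*35 = (((12 - 20)*(8 + 5))*(-⅘))*35 = (-8*13*(-⅘))*35 = -104*(-⅘)*35 = (416/5)*35 = 2912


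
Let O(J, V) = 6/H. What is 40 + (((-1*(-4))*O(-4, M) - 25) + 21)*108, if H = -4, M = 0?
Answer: -1040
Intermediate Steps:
O(J, V) = -3/2 (O(J, V) = 6/(-4) = 6*(-¼) = -3/2)
40 + (((-1*(-4))*O(-4, M) - 25) + 21)*108 = 40 + ((-1*(-4)*(-3/2) - 25) + 21)*108 = 40 + ((4*(-3/2) - 25) + 21)*108 = 40 + ((-6 - 25) + 21)*108 = 40 + (-31 + 21)*108 = 40 - 10*108 = 40 - 1080 = -1040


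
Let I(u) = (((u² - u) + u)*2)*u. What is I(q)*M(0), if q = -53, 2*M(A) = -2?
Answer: 297754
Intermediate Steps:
M(A) = -1 (M(A) = (½)*(-2) = -1)
I(u) = 2*u³ (I(u) = (u²*2)*u = (2*u²)*u = 2*u³)
I(q)*M(0) = (2*(-53)³)*(-1) = (2*(-148877))*(-1) = -297754*(-1) = 297754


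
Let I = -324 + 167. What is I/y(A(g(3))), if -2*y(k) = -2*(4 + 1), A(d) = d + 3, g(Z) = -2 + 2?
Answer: -157/5 ≈ -31.400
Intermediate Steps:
g(Z) = 0
A(d) = 3 + d
y(k) = 5 (y(k) = -(-1)*(4 + 1) = -(-1)*5 = -½*(-10) = 5)
I = -157
I/y(A(g(3))) = -157/5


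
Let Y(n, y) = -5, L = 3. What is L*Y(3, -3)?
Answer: -15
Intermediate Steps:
L*Y(3, -3) = 3*(-5) = -15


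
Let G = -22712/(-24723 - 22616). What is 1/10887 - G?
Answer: -247218205/515379693 ≈ -0.47968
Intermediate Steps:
G = 22712/47339 (G = -22712/(-47339) = -22712*(-1/47339) = 22712/47339 ≈ 0.47977)
1/10887 - G = 1/10887 - 1*22712/47339 = 1/10887 - 22712/47339 = -247218205/515379693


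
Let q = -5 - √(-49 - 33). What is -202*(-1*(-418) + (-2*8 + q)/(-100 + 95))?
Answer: -426422/5 - 202*I*√82/5 ≈ -85284.0 - 365.84*I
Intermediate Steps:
q = -5 - I*√82 (q = -5 - √(-82) = -5 - I*√82 ≈ -5.0 - 9.0554*I)
-202*(-1*(-418) + (-2*8 + q)/(-100 + 95)) = -202*(-1*(-418) + (-2*8 + (-5 - I*√82))/(-100 + 95)) = -202*(418 + (-16 + (-5 - I*√82))/(-5)) = -202*(418 + (-21 - I*√82)*(-⅕)) = -202*(418 + (21/5 + I*√82/5)) = -202*(2111/5 + I*√82/5) = -426422/5 - 202*I*√82/5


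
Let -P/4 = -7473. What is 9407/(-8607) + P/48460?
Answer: -49645694/104273805 ≈ -0.47611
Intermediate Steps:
P = 29892 (P = -4*(-7473) = 29892)
9407/(-8607) + P/48460 = 9407/(-8607) + 29892/48460 = 9407*(-1/8607) + 29892*(1/48460) = -9407/8607 + 7473/12115 = -49645694/104273805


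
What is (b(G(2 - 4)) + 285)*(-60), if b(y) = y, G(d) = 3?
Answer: -17280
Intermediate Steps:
(b(G(2 - 4)) + 285)*(-60) = (3 + 285)*(-60) = 288*(-60) = -17280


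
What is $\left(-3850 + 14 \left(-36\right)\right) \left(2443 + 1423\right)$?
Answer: $-16832564$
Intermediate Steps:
$\left(-3850 + 14 \left(-36\right)\right) \left(2443 + 1423\right) = \left(-3850 - 504\right) 3866 = \left(-4354\right) 3866 = -16832564$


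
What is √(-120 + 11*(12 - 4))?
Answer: 4*I*√2 ≈ 5.6569*I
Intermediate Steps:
√(-120 + 11*(12 - 4)) = √(-120 + 11*8) = √(-120 + 88) = √(-32) = 4*I*√2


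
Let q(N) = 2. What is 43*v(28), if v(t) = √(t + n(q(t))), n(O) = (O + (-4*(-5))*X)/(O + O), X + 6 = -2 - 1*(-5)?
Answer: 129*√6/2 ≈ 157.99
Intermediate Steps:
X = -3 (X = -6 + (-2 - 1*(-5)) = -6 + (-2 + 5) = -6 + 3 = -3)
n(O) = (-60 + O)/(2*O) (n(O) = (O - 4*(-5)*(-3))/(O + O) = (O + 20*(-3))/((2*O)) = (O - 60)*(1/(2*O)) = (-60 + O)*(1/(2*O)) = (-60 + O)/(2*O))
v(t) = √(-29/2 + t) (v(t) = √(t + (½)*(-60 + 2)/2) = √(t + (½)*(½)*(-58)) = √(t - 29/2) = √(-29/2 + t))
43*v(28) = 43*(√(-58 + 4*28)/2) = 43*(√(-58 + 112)/2) = 43*(√54/2) = 43*((3*√6)/2) = 43*(3*√6/2) = 129*√6/2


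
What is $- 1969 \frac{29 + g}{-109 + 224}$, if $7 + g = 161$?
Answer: $- \frac{360327}{115} \approx -3133.3$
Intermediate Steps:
$g = 154$ ($g = -7 + 161 = 154$)
$- 1969 \frac{29 + g}{-109 + 224} = - 1969 \frac{29 + 154}{-109 + 224} = - 1969 \cdot \frac{183}{115} = - 1969 \cdot 183 \cdot \frac{1}{115} = \left(-1969\right) \frac{183}{115} = - \frac{360327}{115}$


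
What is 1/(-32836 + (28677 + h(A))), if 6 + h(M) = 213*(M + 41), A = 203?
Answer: 1/47807 ≈ 2.0917e-5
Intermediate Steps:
h(M) = 8727 + 213*M (h(M) = -6 + 213*(M + 41) = -6 + 213*(41 + M) = -6 + (8733 + 213*M) = 8727 + 213*M)
1/(-32836 + (28677 + h(A))) = 1/(-32836 + (28677 + (8727 + 213*203))) = 1/(-32836 + (28677 + (8727 + 43239))) = 1/(-32836 + (28677 + 51966)) = 1/(-32836 + 80643) = 1/47807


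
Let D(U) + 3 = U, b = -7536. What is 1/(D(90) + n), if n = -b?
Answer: 1/7623 ≈ 0.00013118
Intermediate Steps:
D(U) = -3 + U
n = 7536 (n = -1*(-7536) = 7536)
1/(D(90) + n) = 1/((-3 + 90) + 7536) = 1/(87 + 7536) = 1/7623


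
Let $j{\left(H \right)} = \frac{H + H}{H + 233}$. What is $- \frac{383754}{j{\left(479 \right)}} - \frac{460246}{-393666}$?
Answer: $- \frac{26890510356275}{94283007} \approx -2.8521 \cdot 10^{5}$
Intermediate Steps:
$j{\left(H \right)} = \frac{2 H}{233 + H}$
$- \frac{383754}{j{\left(479 \right)}} - \frac{460246}{-393666} = - \frac{383754}{2 \cdot 479 \frac{1}{233 + 479}} - \frac{460246}{-393666} = - \frac{383754}{2 \cdot 479 \cdot \frac{1}{712}} - - \frac{230123}{196833} = - \frac{383754}{2 \cdot 479 \cdot \frac{1}{712}} + \frac{230123}{196833} = - \frac{383754}{\frac{479}{356}} + \frac{230123}{196833} = \left(-383754\right) \frac{356}{479} + \frac{230123}{196833} = - \frac{136616424}{479} + \frac{230123}{196833} = - \frac{26890510356275}{94283007}$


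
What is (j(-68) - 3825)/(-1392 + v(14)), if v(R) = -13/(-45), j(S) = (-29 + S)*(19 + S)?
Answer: -41760/62627 ≈ -0.66681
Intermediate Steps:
v(R) = 13/45 (v(R) = -13*(-1/45) = 13/45)
(j(-68) - 3825)/(-1392 + v(14)) = ((-551 + (-68)**2 - 10*(-68)) - 3825)/(-1392 + 13/45) = ((-551 + 4624 + 680) - 3825)/(-62627/45) = (4753 - 3825)*(-45/62627) = 928*(-45/62627) = -41760/62627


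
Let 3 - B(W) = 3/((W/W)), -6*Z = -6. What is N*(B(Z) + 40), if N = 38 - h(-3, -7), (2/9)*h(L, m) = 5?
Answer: 620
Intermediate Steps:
Z = 1 (Z = -1/6*(-6) = 1)
B(W) = 0 (B(W) = 3 - 3/(W/W) = 3 - 3/1 = 3 - 3 = 0)
h(L, m) = 45/2 (h(L, m) = (9/2)*5 = 45/2)
N = 31/2 (N = 38 - 1*45/2 = 38 - 45/2 = 31/2 ≈ 15.500)
N*(B(Z) + 40) = 31*(0 + 40)/2 = (31/2)*40 = 620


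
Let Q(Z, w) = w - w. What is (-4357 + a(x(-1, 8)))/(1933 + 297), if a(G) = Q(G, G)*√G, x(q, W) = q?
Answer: -4357/2230 ≈ -1.9538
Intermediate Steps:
Q(Z, w) = 0
a(G) = 0 (a(G) = 0*√G = 0)
(-4357 + a(x(-1, 8)))/(1933 + 297) = (-4357 + 0)/(1933 + 297) = -4357/2230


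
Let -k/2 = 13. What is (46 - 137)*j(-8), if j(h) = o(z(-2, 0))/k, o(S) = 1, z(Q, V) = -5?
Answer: 7/2 ≈ 3.5000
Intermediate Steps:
k = -26 (k = -2*13 = -26)
j(h) = -1/26 (j(h) = 1/(-26) = 1*(-1/26) = -1/26)
(46 - 137)*j(-8) = (46 - 137)*(-1/26) = -91*(-1/26) = 7/2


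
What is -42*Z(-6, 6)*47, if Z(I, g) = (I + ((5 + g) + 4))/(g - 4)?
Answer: -8883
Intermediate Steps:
Z(I, g) = (9 + I + g)/(-4 + g) (Z(I, g) = (I + (9 + g))/(-4 + g) = (9 + I + g)/(-4 + g))
-42*Z(-6, 6)*47 = -42*(9 - 6 + 6)/(-4 + 6)*47 = -42*9/2*47 = -189*47 = -8883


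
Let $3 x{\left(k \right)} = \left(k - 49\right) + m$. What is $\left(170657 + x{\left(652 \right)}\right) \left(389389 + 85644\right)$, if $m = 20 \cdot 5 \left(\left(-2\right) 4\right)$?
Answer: $\frac{243109538542}{3} \approx 8.1037 \cdot 10^{10}$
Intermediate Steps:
$m = -800$ ($m = 20 \cdot 5 \left(-8\right) = 20 \left(-40\right) = -800$)
$x{\left(k \right)} = -283 + \frac{k}{3}$ ($x{\left(k \right)} = \frac{\left(k - 49\right) - 800}{3} = \frac{\left(-49 + k\right) - 800}{3} = \frac{-849 + k}{3} = -283 + \frac{k}{3}$)
$\left(170657 + x{\left(652 \right)}\right) \left(389389 + 85644\right) = \left(170657 + \left(-283 + \frac{1}{3} \cdot 652\right)\right) \left(389389 + 85644\right) = \left(170657 + \left(-283 + \frac{652}{3}\right)\right) 475033 = \left(170657 - \frac{197}{3}\right) 475033 = \frac{511774}{3} \cdot 475033 = \frac{243109538542}{3}$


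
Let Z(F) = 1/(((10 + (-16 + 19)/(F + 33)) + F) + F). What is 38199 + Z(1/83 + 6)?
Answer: 226892053223/5939731 ≈ 38199.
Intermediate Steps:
Z(F) = 1/(10 + 2*F + 3/(33 + F)) (Z(F) = 1/(((10 + 3/(33 + F)) + F) + F) = 1/((10 + F + 3/(33 + F)) + F) = 1/(10 + 2*F + 3/(33 + F)))
38199 + Z(1/83 + 6) = 38199 + (33 + (1/83 + 6))/(333 + 2*(1/83 + 6)² + 76*(1/83 + 6)) = 38199 + (33 + 499/83)/(333 + 2*(499/83)² + 76*(499/83)) = 38199 + (3238/83)/(333 + 2*(249001/6889) + 37924/83) = 38199 + (3238/83)/(333 + 498002/6889 + 37924/83) = 38199 + (3238/83)/(5939731/6889) = 38199 + (6889/5939731)*(3238/83) = 38199 + 268754/5939731 = 226892053223/5939731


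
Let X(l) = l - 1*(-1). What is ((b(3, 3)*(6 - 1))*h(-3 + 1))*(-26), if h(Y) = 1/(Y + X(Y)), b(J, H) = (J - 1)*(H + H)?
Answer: 520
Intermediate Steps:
X(l) = 1 + l (X(l) = l + 1 = 1 + l)
b(J, H) = 2*H*(-1 + J) (b(J, H) = (-1 + J)*(2*H) = 2*H*(-1 + J))
h(Y) = 1/(1 + 2*Y) (h(Y) = 1/(Y + (1 + Y)) = 1/(1 + 2*Y))
((b(3, 3)*(6 - 1))*h(-3 + 1))*(-26) = (((2*3*(-1 + 3))*(6 - 1))/(1 + 2*(-3 + 1)))*(-26) = (((2*3*2)*5)/(1 + 2*(-2)))*(-26) = ((12*5)/(1 - 4))*(-26) = (60/(-3))*(-26) = (60*(-⅓))*(-26) = -20*(-26) = 520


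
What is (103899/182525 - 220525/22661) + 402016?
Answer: 1662780290364014/4136199025 ≈ 4.0201e+5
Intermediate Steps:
(103899/182525 - 220525/22661) + 402016 = -37896870386/4136199025 + 402016 = 1662780290364014/4136199025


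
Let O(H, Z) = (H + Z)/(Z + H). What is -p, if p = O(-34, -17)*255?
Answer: -255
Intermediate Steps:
O(H, Z) = 1 (O(H, Z) = (H + Z)/(H + Z) = 1)
p = 255 (p = 1*255 = 255)
-p = -1*255 = -255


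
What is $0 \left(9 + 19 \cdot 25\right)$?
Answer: $0$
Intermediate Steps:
$0 \left(9 + 19 \cdot 25\right) = 0 \left(9 + 475\right) = 0 \cdot 484 = 0$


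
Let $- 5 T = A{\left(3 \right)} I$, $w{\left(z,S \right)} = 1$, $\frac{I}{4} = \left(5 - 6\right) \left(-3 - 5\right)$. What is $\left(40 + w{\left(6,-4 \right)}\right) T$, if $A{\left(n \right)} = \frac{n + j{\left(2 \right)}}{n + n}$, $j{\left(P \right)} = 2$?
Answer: $- \frac{656}{3} \approx -218.67$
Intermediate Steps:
$I = 32$ ($I = 4 \left(5 - 6\right) \left(-3 - 5\right) = 4 \left(\left(-1\right) \left(-8\right)\right) = 4 \cdot 8 = 32$)
$A{\left(n \right)} = \frac{2 + n}{2 n}$ ($A{\left(n \right)} = \frac{n + 2}{n + n} = \frac{2 + n}{2 n}$)
$T = - \frac{16}{3}$ ($T = - \frac{\frac{2 + 3}{2 \cdot 3} \cdot 32}{5} = - \frac{\frac{1}{2} \cdot \frac{1}{3} \cdot 5 \cdot 32}{5} = - \frac{\frac{5}{6} \cdot 32}{5} = \left(- \frac{1}{5}\right) \frac{80}{3} = - \frac{16}{3} \approx -5.3333$)
$\left(40 + w{\left(6,-4 \right)}\right) T = \left(40 + 1\right) \left(- \frac{16}{3}\right) = 41 \left(- \frac{16}{3}\right) = - \frac{656}{3}$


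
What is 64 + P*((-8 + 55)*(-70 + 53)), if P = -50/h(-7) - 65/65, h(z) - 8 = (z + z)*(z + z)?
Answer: 6353/6 ≈ 1058.8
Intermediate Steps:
h(z) = 8 + 4*z² (h(z) = 8 + (z + z)*(z + z) = 8 + (2*z)*(2*z) = 8 + 4*z²)
P = -127/102 (P = -50/(8 + 4*(-7)²) - 65/65 = -50/(8 + 4*49) - 65*1/65 = -50/(8 + 196) - 1 = -50/204 - 1 = -50*1/204 - 1 = -25/102 - 1 = -127/102 ≈ -1.2451)
64 + P*((-8 + 55)*(-70 + 53)) = 64 - 127*(-8 + 55)*(-70 + 53)/102 = 64 - 5969*(-17)/102 = 64 - 127/102*(-799) = 64 + 5969/6 = 6353/6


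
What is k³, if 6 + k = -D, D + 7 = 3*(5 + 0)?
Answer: -2744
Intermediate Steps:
D = 8 (D = -7 + 3*(5 + 0) = -7 + 3*5 = -7 + 15 = 8)
k = -14 (k = -6 - 1*8 = -6 - 8 = -14)
k³ = (-14)³ = -2744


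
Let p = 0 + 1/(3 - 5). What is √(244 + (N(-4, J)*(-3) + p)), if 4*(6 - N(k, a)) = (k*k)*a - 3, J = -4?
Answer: √701/2 ≈ 13.238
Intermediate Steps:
p = -½ (p = 0 + 1/(-2) = 0 - ½ = -½ ≈ -0.50000)
N(k, a) = 27/4 - a*k²/4 (N(k, a) = 6 - ((k*k)*a - 3)/4 = 6 - (k²*a - 3)/4 = 6 - (a*k² - 3)/4 = 6 - (-3 + a*k²)/4 = 6 + (¾ - a*k²/4) = 27/4 - a*k²/4)
√(244 + (N(-4, J)*(-3) + p)) = √(244 + ((27/4 - ¼*(-4)*(-4)²)*(-3) - ½)) = √(244 + ((27/4 - ¼*(-4)*16)*(-3) - ½)) = √(244 + ((27/4 + 16)*(-3) - ½)) = √(244 + ((91/4)*(-3) - ½)) = √(244 + (-273/4 - ½)) = √(244 - 275/4) = √(701/4) = √701/2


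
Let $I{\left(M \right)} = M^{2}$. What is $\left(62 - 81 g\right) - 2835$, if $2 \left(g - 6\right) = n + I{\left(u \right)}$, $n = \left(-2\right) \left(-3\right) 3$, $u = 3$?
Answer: $- \frac{8705}{2} \approx -4352.5$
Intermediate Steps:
$n = 18$ ($n = 6 \cdot 3 = 18$)
$g = \frac{39}{2}$ ($g = 6 + \frac{18 + 3^{2}}{2} = 6 + \frac{18 + 9}{2} = 6 + \frac{1}{2} \cdot 27 = 6 + \frac{27}{2} = \frac{39}{2} \approx 19.5$)
$\left(62 - 81 g\right) - 2835 = \left(62 - \frac{3159}{2}\right) - 2835 = - \frac{3035}{2} - 2835 = - \frac{8705}{2}$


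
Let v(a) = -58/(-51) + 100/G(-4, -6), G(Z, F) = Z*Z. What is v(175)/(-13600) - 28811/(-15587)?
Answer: 79909748791/43244572800 ≈ 1.8479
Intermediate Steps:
G(Z, F) = Z**2
v(a) = 1507/204 (v(a) = -58/(-51) + 100/((-4)**2) = -58*(-1/51) + 100/16 = 58/51 + 100*(1/16) = 58/51 + 25/4 = 1507/204)
v(175)/(-13600) - 28811/(-15587) = (1507/204)/(-13600) - 28811/(-15587) = (1507/204)*(-1/13600) - 28811*(-1/15587) = -1507/2774400 + 28811/15587 = 79909748791/43244572800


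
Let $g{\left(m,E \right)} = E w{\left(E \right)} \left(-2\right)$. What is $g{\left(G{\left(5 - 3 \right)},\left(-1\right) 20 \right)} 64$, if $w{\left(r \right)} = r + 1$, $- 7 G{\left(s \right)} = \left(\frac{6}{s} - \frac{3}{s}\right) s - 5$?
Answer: $-48640$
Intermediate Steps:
$G{\left(s \right)} = \frac{2}{7}$ ($G{\left(s \right)} = - \frac{\left(\frac{6}{s} - \frac{3}{s}\right) s - 5}{7} = - \frac{\frac{3}{s} s - 5}{7} = - \frac{3 - 5}{7} = \left(- \frac{1}{7}\right) \left(-2\right) = \frac{2}{7}$)
$w{\left(r \right)} = 1 + r$
$g{\left(m,E \right)} = - 2 E \left(1 + E\right)$ ($g{\left(m,E \right)} = E \left(1 + E\right) \left(-2\right) = - 2 E \left(1 + E\right)$)
$g{\left(G{\left(5 - 3 \right)},\left(-1\right) 20 \right)} 64 = - 2 \left(\left(-1\right) 20\right) \left(1 - 20\right) 64 = \left(-2\right) \left(-20\right) \left(1 - 20\right) 64 = \left(-2\right) \left(-20\right) \left(-19\right) 64 = \left(-760\right) 64 = -48640$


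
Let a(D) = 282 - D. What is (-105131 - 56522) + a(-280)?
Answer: -161091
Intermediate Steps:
(-105131 - 56522) + a(-280) = (-105131 - 56522) + (282 - 1*(-280)) = -161653 + (282 + 280) = -161653 + 562 = -161091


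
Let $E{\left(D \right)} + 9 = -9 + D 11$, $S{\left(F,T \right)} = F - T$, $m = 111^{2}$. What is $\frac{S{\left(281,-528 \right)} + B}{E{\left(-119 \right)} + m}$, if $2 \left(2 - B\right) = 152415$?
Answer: $- \frac{150793}{21988} \approx -6.858$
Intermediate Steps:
$m = 12321$
$E{\left(D \right)} = -18 + 11 D$ ($E{\left(D \right)} = -9 + \left(-9 + D 11\right) = -9 + \left(-9 + 11 D\right) = -18 + 11 D$)
$B = - \frac{152411}{2}$ ($B = 2 - \frac{152415}{2} = - \frac{152411}{2} \approx -76206.0$)
$\frac{S{\left(281,-528 \right)} + B}{E{\left(-119 \right)} + m} = \frac{\left(281 - -528\right) - \frac{152411}{2}}{\left(-18 + 11 \left(-119\right)\right) + 12321} = \frac{\left(281 + 528\right) - \frac{152411}{2}}{\left(-18 - 1309\right) + 12321} = \frac{809 - \frac{152411}{2}}{-1327 + 12321} = - \frac{150793}{2 \cdot 10994} = \left(- \frac{150793}{2}\right) \frac{1}{10994} = - \frac{150793}{21988}$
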